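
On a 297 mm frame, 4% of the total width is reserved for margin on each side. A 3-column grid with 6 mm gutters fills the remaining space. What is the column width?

Margins: 4% × 297 = 11.88 mm each, so content = 297 − 23.76 = 273.24 mm.
3 columns + 2 gutters: 3c + 2·6 = 273.24.
3c = 273.24 − 12 = 261.24, so c = 87.08 mm.

87.08 mm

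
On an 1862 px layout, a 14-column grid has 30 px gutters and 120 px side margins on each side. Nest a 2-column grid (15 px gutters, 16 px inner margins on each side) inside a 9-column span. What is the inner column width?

492.5 px

Take off 240 px of margins, leaving 1622 px.
14 columns + 13 gutters: 14c + 13·30 = 1622.
14c = 1622 − 390 = 1232, so c = 88 px.
9 columns plus 8 gutters: 792 + 240 = 1032 px.
Inner content = 1032 − 2·16 = 1000 px.
2d + 1·15 = 1000 → 2d = 985 → d = 492.5 px.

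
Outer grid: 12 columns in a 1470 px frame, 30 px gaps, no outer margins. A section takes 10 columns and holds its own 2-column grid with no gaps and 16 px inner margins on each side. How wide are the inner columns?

12c + 11·30 = 1470 → 12c = 1140 → c = 95 px.
10 columns plus 9 gaps: 950 + 270 = 1220 px.
Inner content = 1220 − 2·16 = 1188 px.
1188 / 2 = 594 px per column.

594 px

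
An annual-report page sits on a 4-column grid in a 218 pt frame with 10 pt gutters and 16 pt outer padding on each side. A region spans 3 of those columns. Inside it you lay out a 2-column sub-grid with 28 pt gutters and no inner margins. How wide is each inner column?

54.5 pt

Outer content = 218 − 2·16 = 186 pt.
186 − 3·10 = 156; ÷4 gives c = 39 pt.
3-column span = 3·39 + 2·10 = 137 pt.
2 columns + 1 gutter: 2d + 1·28 = 137.
2d = 137 − 28 = 109, so d = 54.5 pt.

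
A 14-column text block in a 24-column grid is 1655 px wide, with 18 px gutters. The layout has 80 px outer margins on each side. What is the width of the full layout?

3010 px

14c + 13·18 = 1655 → 14c = 1421 → c = 101.5 px.
Adding margins, columns and gutters: 160 + 2436 + 414 = 3010 px.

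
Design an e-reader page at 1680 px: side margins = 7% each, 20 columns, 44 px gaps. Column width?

30.44 px

Each margin = 7% of 1680 = 117.6 px; content = 1680 − 2·117.6 = 1444.8 px.
1444.8 − 19·44 = 608.8; ÷20 gives c = 30.44 px.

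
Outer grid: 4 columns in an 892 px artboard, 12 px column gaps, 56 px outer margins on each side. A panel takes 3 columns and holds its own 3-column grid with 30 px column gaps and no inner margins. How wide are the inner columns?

Take off 112 px of margins, leaving 780 px.
Subtracting 3 column gaps of 12 leaves 744 for 4 columns, so c = 186 px.
Span of 3: 3·186 + 2·12 = 558 + 24 = 582 px.
3 columns + 2 column gaps: 3d + 2·30 = 582.
3d = 582 − 60 = 522, so d = 174 px.

174 px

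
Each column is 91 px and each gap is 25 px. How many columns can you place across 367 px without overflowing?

3 columns

Each extra column adds 91 + 25 = 116 px.
(367 + 25) / 116 = 3.38, so 3 columns fit.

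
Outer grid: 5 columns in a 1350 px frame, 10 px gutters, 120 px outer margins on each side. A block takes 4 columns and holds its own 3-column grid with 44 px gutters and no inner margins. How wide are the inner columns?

Take off 240 px of margins, leaving 1110 px.
Subtracting 4 gutters of 10 leaves 1070 for 5 columns, so c = 214 px.
Span of 4: 4·214 + 3·10 = 856 + 30 = 886 px.
Subtracting 2 gutters of 44 leaves 798 for 3 columns, so d = 266 px.

266 px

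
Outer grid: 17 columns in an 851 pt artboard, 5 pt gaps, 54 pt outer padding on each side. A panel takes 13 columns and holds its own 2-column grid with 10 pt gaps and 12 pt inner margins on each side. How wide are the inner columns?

Outer content = 851 − 2·54 = 743 pt.
Subtracting 16 gaps of 5 leaves 663 for 17 columns, so c = 39 pt.
13-column span = 13·39 + 12·5 = 567 pt.
Inner content = 567 − 2·12 = 543 pt.
543 − 1·10 = 533; ÷2 gives d = 266.5 pt.

266.5 pt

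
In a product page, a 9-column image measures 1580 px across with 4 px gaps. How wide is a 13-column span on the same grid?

2284 px

1580 − 8·4 = 1548; ÷9 gives c = 172 px.
13 columns plus 12 gaps: 2236 + 48 = 2284 px.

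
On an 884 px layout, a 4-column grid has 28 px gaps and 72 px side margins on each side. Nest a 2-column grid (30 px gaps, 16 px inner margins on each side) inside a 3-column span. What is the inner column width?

243 px

Subtract both margins: 884 − 2·72 = 740 px.
4 columns + 3 gaps: 4c + 3·28 = 740.
4c = 740 − 84 = 656, so c = 164 px.
Span of 3: 3·164 + 2·28 = 492 + 56 = 548 px.
Inner content = 548 − 2·16 = 516 px.
2d + 1·30 = 516 → 2d = 486 → d = 243 px.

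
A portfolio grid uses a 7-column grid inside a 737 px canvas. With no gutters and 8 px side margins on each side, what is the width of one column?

Inside the margins: 737 − 16 = 721 px.
With no gutters, each column is 721/7 = 103 px.

103 px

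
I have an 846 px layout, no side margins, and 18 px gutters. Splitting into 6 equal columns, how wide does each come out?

126 px

6 columns + 5 gutters: 6c + 5·18 = 846.
6c = 846 − 90 = 756, so c = 126 px.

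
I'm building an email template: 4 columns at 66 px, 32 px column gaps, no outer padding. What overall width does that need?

Summing: 264 + 96 = 360 px.

360 px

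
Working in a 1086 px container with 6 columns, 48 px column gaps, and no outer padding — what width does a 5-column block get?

897 px

6 columns + 5 column gaps: 6c + 5·48 = 1086.
6c = 1086 − 240 = 846, so c = 141 px.
Span of 5: 5·141 + 4·48 = 705 + 192 = 897 px.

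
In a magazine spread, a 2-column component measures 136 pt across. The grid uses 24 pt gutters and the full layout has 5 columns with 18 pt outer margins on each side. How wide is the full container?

412 pt

2 columns + 1 gutter: 2c + 1·24 = 136.
2c = 136 − 24 = 112, so c = 56 pt.
Adding margins, columns and gutters: 36 + 280 + 96 = 412 pt.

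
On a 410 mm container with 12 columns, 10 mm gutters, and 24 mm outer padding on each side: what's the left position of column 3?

Take off 48 mm of margins, leaving 362 mm.
362 − 11·10 = 252; ÷12 gives c = 21 mm.
Column 3 starts at margin + 2·(column + gutter) = 24 + 2·31 = 86 mm.

86 mm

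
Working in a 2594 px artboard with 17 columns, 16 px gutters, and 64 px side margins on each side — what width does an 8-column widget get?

1152 px

Inside the margins: 2594 − 128 = 2466 px.
17 columns + 16 gutters: 17c + 16·16 = 2466.
17c = 2466 − 256 = 2210, so c = 130 px.
8 columns plus 7 gutters: 1040 + 112 = 1152 px.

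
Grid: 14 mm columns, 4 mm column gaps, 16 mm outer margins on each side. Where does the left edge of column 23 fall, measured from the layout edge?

412 mm

Each column+gutter stride is 18 mm; 22 of them past the 16 mm margin is 16 + 396 = 412 mm.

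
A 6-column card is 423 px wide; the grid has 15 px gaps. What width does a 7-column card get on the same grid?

423 − 5·15 = 348; ÷6 gives c = 58 px.
Span of 7: 7·58 + 6·15 = 406 + 90 = 496 px.

496 px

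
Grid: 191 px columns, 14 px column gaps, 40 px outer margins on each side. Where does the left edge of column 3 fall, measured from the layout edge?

Before column 3: the margin + 2 columns + 2 column gaps.
Offset = 40 + 2·(191 + 14) = 40 + 410 = 450 px.

450 px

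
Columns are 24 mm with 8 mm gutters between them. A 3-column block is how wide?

88 mm

3 columns plus 2 gutters: 72 + 16 = 88 mm.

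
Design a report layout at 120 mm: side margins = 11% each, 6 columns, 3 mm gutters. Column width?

13.1 mm

Margins: 11% × 120 = 13.2 mm each, so content = 120 − 26.4 = 93.6 mm.
6c + 5·3 = 93.6 → 6c = 78.6 → c = 13.1 mm.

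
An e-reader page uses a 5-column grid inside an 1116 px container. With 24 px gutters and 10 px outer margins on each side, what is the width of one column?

200 px

Take off 20 px of margins, leaving 1096 px.
Subtracting 4 gutters of 24 leaves 1000 for 5 columns, so c = 200 px.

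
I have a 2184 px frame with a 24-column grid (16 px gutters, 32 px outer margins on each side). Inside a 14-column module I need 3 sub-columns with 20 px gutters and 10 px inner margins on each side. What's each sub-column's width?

390 px

Inside the margins: 2184 − 64 = 2120 px.
24 columns + 23 gutters: 24c + 23·16 = 2120.
24c = 2120 − 368 = 1752, so c = 73 px.
Span of 14: 14·73 + 13·16 = 1022 + 208 = 1230 px.
Inner content = 1230 − 2·10 = 1210 px.
3 columns + 2 gutters: 3d + 2·20 = 1210.
3d = 1210 − 40 = 1170, so d = 390 px.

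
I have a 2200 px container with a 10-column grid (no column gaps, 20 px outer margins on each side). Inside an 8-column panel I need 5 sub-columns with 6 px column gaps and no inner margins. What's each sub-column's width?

Inside the margins: 2200 − 40 = 2160 px.
With no column gaps, each column is 2160/10 = 216 px.
8-column span = 8·216 = 1728 px.
1728 − 4·6 = 1704; ÷5 gives d = 340.8 px.

340.8 px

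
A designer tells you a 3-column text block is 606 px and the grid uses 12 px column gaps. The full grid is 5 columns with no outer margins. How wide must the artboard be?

3 columns + 2 column gaps: 3c + 2·12 = 606.
3c = 606 − 24 = 582, so c = 194 px.
Total width: 5·194 + 4·12 = 1018 px.

1018 px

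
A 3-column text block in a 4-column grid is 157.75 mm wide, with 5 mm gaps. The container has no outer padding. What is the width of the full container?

3c + 2·5 = 157.75 → 3c = 147.75 → c = 49.25 mm.
Total width: 4·49.25 + 3·5 = 212 mm.

212 mm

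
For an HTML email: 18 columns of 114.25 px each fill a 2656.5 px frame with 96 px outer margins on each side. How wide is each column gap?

Take off 192 px of margins, leaving 2464.5 px.
Columns use 2056.5 px, leaving 408 px across 17 column gaps = 24 px each.

24 px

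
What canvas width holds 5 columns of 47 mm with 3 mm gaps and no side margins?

Summing: 235 + 12 = 247 mm.

247 mm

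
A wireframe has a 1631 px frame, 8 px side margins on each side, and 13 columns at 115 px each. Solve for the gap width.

Take off 16 px of margins, leaving 1615 px.
Columns use 1495 px, leaving 120 px across 12 gaps = 10 px each.

10 px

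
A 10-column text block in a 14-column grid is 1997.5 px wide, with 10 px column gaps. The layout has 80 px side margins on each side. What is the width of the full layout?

Subtracting 9 column gaps of 10 leaves 1907.5 for 10 columns, so c = 190.75 px.
Adding margins, columns and gutters: 160 + 2670.5 + 130 = 2960.5 px.

2960.5 px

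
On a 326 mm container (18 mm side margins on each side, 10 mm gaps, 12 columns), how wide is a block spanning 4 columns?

Content width = 326 − 2·18 = 290 mm.
290 − 11·10 = 180; ÷12 gives c = 15 mm.
4 columns plus 3 gaps: 60 + 30 = 90 mm.

90 mm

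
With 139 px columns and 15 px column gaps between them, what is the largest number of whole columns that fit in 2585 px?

k columns need k·139 + (k−1)·15 = k·154 − 15.
k·154 − 15 ≤ 2585 → k ≤ 2600 / 154 ≈ 16.88, so k = 16.

16 columns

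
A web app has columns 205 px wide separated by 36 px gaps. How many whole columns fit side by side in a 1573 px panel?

6 columns

k columns need k·205 + (k−1)·36 = k·241 − 36.
k·241 − 36 ≤ 1573 → k ≤ 1609 / 241 ≈ 6.68, so k = 6.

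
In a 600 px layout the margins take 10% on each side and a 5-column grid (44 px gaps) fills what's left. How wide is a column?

Each margin = 10% of 600 = 60 px; content = 600 − 2·60 = 480 px.
Subtracting 4 gaps of 44 leaves 304 for 5 columns, so c = 60.8 px.

60.8 px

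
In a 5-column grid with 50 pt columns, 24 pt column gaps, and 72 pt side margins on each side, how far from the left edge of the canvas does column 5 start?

368 pt

Each column+gutter stride is 74 pt; 4 of them past the 72 pt margin is 72 + 296 = 368 pt.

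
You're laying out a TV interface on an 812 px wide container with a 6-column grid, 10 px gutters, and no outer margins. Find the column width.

127 px

6 columns + 5 gutters: 6c + 5·10 = 812.
6c = 812 − 50 = 762, so c = 127 px.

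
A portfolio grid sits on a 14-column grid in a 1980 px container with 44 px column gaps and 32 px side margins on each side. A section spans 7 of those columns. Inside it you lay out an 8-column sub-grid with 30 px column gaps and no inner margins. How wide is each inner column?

Take off 64 px of margins, leaving 1916 px.
1916 − 13·44 = 1344; ÷14 gives c = 96 px.
7 columns plus 6 column gaps: 672 + 264 = 936 px.
Subtracting 7 column gaps of 30 leaves 726 for 8 columns, so d = 90.75 px.

90.75 px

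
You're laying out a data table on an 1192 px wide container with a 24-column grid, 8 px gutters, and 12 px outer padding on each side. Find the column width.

41 px

Content width = 1192 − 2·12 = 1168 px.
Subtracting 23 gutters of 8 leaves 984 for 24 columns, so c = 41 px.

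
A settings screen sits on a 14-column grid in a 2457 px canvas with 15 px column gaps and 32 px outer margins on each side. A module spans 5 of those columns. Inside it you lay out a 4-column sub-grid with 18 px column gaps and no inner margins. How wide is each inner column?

197.75 px

Inside the margins: 2457 − 64 = 2393 px.
2393 − 13·15 = 2198; ÷14 gives c = 157 px.
5 columns plus 4 column gaps: 785 + 60 = 845 px.
4d + 3·18 = 845 → 4d = 791 → d = 197.75 px.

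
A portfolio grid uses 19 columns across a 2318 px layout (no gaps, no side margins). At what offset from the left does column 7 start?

With no gaps, each column is 2318/19 = 122 px.
Each column+gutter stride is 122 px; with no margin, 6 of them is 732 px.

732 px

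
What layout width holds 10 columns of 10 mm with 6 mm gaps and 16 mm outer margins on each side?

Adding margins, columns and gutters: 32 + 100 + 54 = 186 mm.

186 mm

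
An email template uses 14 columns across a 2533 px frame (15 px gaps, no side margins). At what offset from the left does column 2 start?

Subtracting 13 gaps of 15 leaves 2338 for 14 columns, so c = 167 px.
Each column+gutter stride is 182 px; with no margin, 1 of them is 182 px.

182 px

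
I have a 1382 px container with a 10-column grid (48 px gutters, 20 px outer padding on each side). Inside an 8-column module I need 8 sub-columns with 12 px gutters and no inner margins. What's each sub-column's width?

Take off 40 px of margins, leaving 1342 px.
1342 − 9·48 = 910; ÷10 gives c = 91 px.
Span of 8: 8·91 + 7·48 = 728 + 336 = 1064 px.
1064 − 7·12 = 980; ÷8 gives d = 122.5 px.

122.5 px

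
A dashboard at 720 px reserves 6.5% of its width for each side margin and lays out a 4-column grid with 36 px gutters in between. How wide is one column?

129.6 px

Margins: 6.5% × 720 = 46.8 px each, so content = 720 − 93.6 = 626.4 px.
4 columns + 3 gutters: 4c + 3·36 = 626.4.
4c = 626.4 − 108 = 518.4, so c = 129.6 px.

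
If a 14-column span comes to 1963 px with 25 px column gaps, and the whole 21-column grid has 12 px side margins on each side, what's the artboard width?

2981 px

14 columns + 13 column gaps: 14c + 13·25 = 1963.
14c = 1963 − 325 = 1638, so c = 117 px.
Adding margins, columns and gutters: 24 + 2457 + 500 = 2981 px.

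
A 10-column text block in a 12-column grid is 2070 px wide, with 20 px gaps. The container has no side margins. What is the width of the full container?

10c + 9·20 = 2070 → 10c = 1890 → c = 189 px.
Total width: 12·189 + 11·20 = 2488 px.

2488 px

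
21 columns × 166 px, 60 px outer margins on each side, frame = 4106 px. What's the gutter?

Content width = 4106 − 2·60 = 3986 px.
21·166 + 20g = 3986 → 20g = 500 → g = 25 px.

25 px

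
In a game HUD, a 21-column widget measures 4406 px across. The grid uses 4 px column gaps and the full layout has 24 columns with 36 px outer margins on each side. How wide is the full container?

21 columns + 20 column gaps: 21c + 20·4 = 4406.
21c = 4406 − 80 = 4326, so c = 206 px.
Total width: 2·36 + 24·206 + 23·4 = 5108 px.

5108 px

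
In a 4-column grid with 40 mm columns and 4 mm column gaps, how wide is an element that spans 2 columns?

84 mm

Span of 2: 2·40 + 1·4 = 80 + 4 = 84 mm.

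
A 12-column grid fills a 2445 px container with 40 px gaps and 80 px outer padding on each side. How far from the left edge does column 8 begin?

1436.25 px

Inside the margins: 2445 − 160 = 2285 px.
2285 − 11·40 = 1845; ÷12 gives c = 153.75 px.
Column 8 starts at margin + 7·(column + gutter) = 80 + 7·193.75 = 1436.25 px.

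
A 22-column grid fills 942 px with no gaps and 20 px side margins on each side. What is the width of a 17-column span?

697 px

Take off 40 px of margins, leaving 902 px.
With no gaps, each column is 902/22 = 41 px.
17-column span = 17·41 = 697 px.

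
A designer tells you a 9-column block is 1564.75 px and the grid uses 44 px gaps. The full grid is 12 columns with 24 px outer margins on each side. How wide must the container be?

2149 px

1564.75 − 8·44 = 1212.75; ÷9 gives c = 134.75 px.
Adding margins, columns and gutters: 48 + 1617 + 484 = 2149 px.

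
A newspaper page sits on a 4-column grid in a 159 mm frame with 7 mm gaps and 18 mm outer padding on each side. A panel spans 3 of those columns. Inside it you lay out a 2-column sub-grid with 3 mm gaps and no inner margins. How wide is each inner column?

Take off 36 mm of margins, leaving 123 mm.
123 − 3·7 = 102; ÷4 gives c = 25.5 mm.
Span of 3: 3·25.5 + 2·7 = 76.5 + 14 = 90.5 mm.
2 columns + 1 gap: 2d + 1·3 = 90.5.
2d = 90.5 − 3 = 87.5, so d = 43.75 mm.

43.75 mm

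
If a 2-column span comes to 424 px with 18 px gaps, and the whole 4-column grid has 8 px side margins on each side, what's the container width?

882 px

424 − 1·18 = 406; ÷2 gives c = 203 px.
Container = 2·8 + 4·203 + 3·18 = 16 + 812 + 54 = 882 px.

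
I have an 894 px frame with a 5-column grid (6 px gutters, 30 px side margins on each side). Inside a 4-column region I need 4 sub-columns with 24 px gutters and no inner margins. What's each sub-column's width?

148.5 px

Inside the margins: 894 − 60 = 834 px.
Subtracting 4 gutters of 6 leaves 810 for 5 columns, so c = 162 px.
Span of 4: 4·162 + 3·6 = 648 + 18 = 666 px.
4 columns + 3 gutters: 4d + 3·24 = 666.
4d = 666 − 72 = 594, so d = 148.5 px.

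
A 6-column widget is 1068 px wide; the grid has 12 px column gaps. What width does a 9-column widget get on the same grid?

1608 px

1068 − 5·12 = 1008; ÷6 gives c = 168 px.
Span of 9: 9·168 + 8·12 = 1512 + 96 = 1608 px.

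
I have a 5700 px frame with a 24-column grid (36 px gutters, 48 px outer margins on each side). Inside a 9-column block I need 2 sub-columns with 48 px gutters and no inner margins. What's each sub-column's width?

1015.5 px

Inside the margins: 5700 − 96 = 5604 px.
24 columns + 23 gutters: 24c + 23·36 = 5604.
24c = 5604 − 828 = 4776, so c = 199 px.
9-column span = 9·199 + 8·36 = 2079 px.
Subtracting 1 gutter of 48 leaves 2031 for 2 columns, so d = 1015.5 px.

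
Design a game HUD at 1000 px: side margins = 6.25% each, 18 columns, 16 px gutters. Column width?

1000 × (1 − 2·6.25%) = 1000 × 87.5% = 875 px for the columns.
875 − 17·16 = 603; ÷18 gives c = 33.5 px.

33.5 px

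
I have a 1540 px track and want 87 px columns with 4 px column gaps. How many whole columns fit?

16 columns

Each extra column adds 87 + 4 = 91 px.
(1540 + 4) / 91 = 16.97, so 16 columns fit.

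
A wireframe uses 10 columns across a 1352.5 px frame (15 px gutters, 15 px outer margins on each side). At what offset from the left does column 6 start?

Subtract both margins: 1352.5 − 2·15 = 1322.5 px.
Subtracting 9 gutters of 15 leaves 1187.5 for 10 columns, so c = 118.75 px.
Each column+gutter stride is 133.75 px; 5 of them past the 15 px margin is 15 + 668.75 = 683.75 px.

683.75 px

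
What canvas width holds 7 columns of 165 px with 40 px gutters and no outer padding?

Total width: 7·165 + 6·40 = 1395 px.

1395 px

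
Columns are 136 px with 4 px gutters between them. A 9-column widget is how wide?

1256 px

Span of 9: 9·136 + 8·4 = 1224 + 32 = 1256 px.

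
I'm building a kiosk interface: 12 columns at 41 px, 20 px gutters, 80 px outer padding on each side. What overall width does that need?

872 px

Adding margins, columns and gutters: 160 + 492 + 220 = 872 px.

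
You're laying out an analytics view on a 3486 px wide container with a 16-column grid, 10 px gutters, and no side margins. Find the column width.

208.5 px

3486 − 15·10 = 3336; ÷16 gives c = 208.5 px.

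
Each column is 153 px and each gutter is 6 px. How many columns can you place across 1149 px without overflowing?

7 columns

k columns need k·153 + (k−1)·6 = k·159 − 6.
k·159 − 6 ≤ 1149 → k ≤ 1155 / 159 ≈ 7.26, so k = 7.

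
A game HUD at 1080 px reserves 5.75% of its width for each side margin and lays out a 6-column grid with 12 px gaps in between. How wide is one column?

149.3 px

1080 × (1 − 2·5.75%) = 1080 × 88.5% = 955.8 px for the columns.
955.8 − 5·12 = 895.8; ÷6 gives c = 149.3 px.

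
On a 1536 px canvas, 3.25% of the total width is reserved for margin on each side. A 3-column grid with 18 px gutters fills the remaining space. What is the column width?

Margins: 3.25% × 1536 = 49.92 px each, so content = 1536 − 99.84 = 1436.16 px.
3 columns + 2 gutters: 3c + 2·18 = 1436.16.
3c = 1436.16 − 36 = 1400.16, so c = 466.72 px.

466.72 px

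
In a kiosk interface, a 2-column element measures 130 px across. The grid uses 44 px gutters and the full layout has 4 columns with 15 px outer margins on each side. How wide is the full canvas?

334 px

2 columns + 1 gutter: 2c + 1·44 = 130.
2c = 130 − 44 = 86, so c = 43 px.
Adding margins, columns and gutters: 30 + 172 + 132 = 334 px.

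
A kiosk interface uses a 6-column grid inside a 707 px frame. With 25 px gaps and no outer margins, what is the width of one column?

97 px

707 − 5·25 = 582; ÷6 gives c = 97 px.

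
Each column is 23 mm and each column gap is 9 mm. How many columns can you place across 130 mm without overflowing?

Each extra column adds 23 + 9 = 32 mm.
(130 + 9) / 32 = 4.34, so 4 columns fit.

4 columns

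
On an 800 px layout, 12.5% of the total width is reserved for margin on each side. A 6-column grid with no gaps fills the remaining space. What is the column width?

Each margin = 12.5% of 800 = 100 px; content = 800 − 2·100 = 600 px.
6c = 600 → c = 100 px.

100 px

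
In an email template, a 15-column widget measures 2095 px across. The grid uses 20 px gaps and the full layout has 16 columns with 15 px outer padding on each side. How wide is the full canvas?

2266 px

2095 − 14·20 = 1815; ÷15 gives c = 121 px.
Canvas = 2·15 + 16·121 + 15·20 = 30 + 1936 + 300 = 2266 px.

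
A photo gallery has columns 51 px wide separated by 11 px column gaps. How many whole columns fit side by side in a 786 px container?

12 columns

12 columns: 12·51 + 11·11 = 733 px ≤ 786.
13 columns: 795 px > 786. So 12.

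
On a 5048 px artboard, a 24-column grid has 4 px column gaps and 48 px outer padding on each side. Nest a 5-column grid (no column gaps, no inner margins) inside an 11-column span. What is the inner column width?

453.5 px

Outer content = 5048 − 2·48 = 4952 px.
4952 − 23·4 = 4860; ÷24 gives c = 202.5 px.
11 columns plus 10 column gaps: 2227.5 + 40 = 2267.5 px.
5d = 2267.5 → d = 453.5 px.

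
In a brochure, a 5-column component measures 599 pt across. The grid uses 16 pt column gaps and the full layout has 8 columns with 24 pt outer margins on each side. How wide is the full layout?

5c + 4·16 = 599 → 5c = 535 → c = 107 pt.
Layout = 2·24 + 8·107 + 7·16 = 48 + 856 + 112 = 1016 pt.

1016 pt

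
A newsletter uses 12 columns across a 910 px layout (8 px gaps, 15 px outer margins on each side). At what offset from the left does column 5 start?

311 px

Inside the margins: 910 − 30 = 880 px.
12 columns + 11 gaps: 12c + 11·8 = 880.
12c = 880 − 88 = 792, so c = 66 px.
Before column 5: the margin + 4 columns + 4 gaps.
Offset = 15 + 4·(66 + 8) = 15 + 296 = 311 px.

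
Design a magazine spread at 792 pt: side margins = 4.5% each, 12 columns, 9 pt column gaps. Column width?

51.81 pt

Each margin = 4.5% of 792 = 35.64 pt; content = 792 − 2·35.64 = 720.72 pt.
12c + 11·9 = 720.72 → 12c = 621.72 → c = 51.81 pt.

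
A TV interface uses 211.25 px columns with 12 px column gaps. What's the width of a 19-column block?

4229.75 px

19-column span = 19·211.25 + 18·12 = 4229.75 px.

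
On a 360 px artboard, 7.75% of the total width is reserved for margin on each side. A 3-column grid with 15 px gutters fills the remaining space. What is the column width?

360 × (1 − 2·7.75%) = 360 × 84.5% = 304.2 px for the columns.
3 columns + 2 gutters: 3c + 2·15 = 304.2.
3c = 304.2 − 30 = 274.2, so c = 91.4 px.

91.4 px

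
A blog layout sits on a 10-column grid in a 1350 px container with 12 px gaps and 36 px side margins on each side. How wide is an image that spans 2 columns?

246 px

Content width = 1350 − 2·36 = 1278 px.
10c + 9·12 = 1278 → 10c = 1170 → c = 117 px.
2-column span = 2·117 + 1·12 = 246 px.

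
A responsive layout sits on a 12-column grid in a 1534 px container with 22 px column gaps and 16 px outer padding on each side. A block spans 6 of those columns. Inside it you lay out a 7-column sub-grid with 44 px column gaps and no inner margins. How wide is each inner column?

Inside the margins: 1534 − 32 = 1502 px.
1502 − 11·22 = 1260; ÷12 gives c = 105 px.
6 columns plus 5 column gaps: 630 + 110 = 740 px.
7d + 6·44 = 740 → 7d = 476 → d = 68 px.

68 px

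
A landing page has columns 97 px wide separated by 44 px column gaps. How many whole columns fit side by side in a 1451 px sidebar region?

10 columns: 10·97 + 9·44 = 1366 px ≤ 1451.
11 columns: 1507 px > 1451. So 10.

10 columns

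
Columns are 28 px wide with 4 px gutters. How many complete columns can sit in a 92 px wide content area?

3 columns

3 columns: 3·28 + 2·4 = 92 px ≤ 92.
4 columns: 124 px > 92. So 3.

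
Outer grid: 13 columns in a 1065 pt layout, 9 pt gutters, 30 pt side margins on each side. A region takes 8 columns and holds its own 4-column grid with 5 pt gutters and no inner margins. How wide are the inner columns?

Subtract both margins: 1065 − 2·30 = 1005 pt.
Subtracting 12 gutters of 9 leaves 897 for 13 columns, so c = 69 pt.
8 columns plus 7 gutters: 552 + 63 = 615 pt.
Subtracting 3 gutters of 5 leaves 600 for 4 columns, so d = 150 pt.

150 pt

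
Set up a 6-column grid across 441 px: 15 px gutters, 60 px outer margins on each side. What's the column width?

Inside the margins: 441 − 120 = 321 px.
6 columns + 5 gutters: 6c + 5·15 = 321.
6c = 321 − 75 = 246, so c = 41 px.

41 px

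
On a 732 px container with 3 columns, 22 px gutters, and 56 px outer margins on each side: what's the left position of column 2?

270 px

Inside the margins: 732 − 112 = 620 px.
3 columns + 2 gutters: 3c + 2·22 = 620.
3c = 620 − 44 = 576, so c = 192 px.
Each column+gutter stride is 214 px; 1 of them past the 56 px margin is 56 + 214 = 270 px.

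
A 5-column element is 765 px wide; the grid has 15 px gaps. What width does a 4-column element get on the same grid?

609 px

Subtracting 4 gaps of 15 leaves 705 for 5 columns, so c = 141 px.
4 columns plus 3 gaps: 564 + 45 = 609 px.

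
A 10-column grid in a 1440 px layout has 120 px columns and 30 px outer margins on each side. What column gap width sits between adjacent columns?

20 px

Subtract both margins: 1440 − 2·30 = 1380 px.
10·120 + 9g = 1380 → 9g = 180 → g = 20 px.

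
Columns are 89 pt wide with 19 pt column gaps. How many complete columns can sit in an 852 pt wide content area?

8 columns

Each extra column adds 89 + 19 = 108 pt.
(852 + 19) / 108 = 8.06, so 8 columns fit.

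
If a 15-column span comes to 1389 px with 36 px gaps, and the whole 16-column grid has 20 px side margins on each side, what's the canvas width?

Subtracting 14 gaps of 36 leaves 885 for 15 columns, so c = 59 px.
Canvas = 2·20 + 16·59 + 15·36 = 40 + 944 + 540 = 1524 px.

1524 px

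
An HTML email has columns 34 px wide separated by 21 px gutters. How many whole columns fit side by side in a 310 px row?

6 columns

6 columns: 6·34 + 5·21 = 309 px ≤ 310.
7 columns: 364 px > 310. So 6.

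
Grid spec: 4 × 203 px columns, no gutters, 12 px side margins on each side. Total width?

836 px

Summing: 24 + 812 = 836 px.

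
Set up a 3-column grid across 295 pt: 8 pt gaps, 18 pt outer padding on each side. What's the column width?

Inside the margins: 295 − 36 = 259 pt.
3 columns + 2 gaps: 3c + 2·8 = 259.
3c = 259 − 16 = 243, so c = 81 pt.

81 pt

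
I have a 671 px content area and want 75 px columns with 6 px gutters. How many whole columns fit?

8 columns

Each extra column adds 75 + 6 = 81 px.
(671 + 6) / 81 = 8.36, so 8 columns fit.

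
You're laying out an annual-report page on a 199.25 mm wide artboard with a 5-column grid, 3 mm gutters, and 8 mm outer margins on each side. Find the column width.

34.25 mm

Take off 16 mm of margins, leaving 183.25 mm.
Subtracting 4 gutters of 3 leaves 171.25 for 5 columns, so c = 34.25 mm.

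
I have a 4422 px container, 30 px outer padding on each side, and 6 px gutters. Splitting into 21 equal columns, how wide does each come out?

202 px

Inside the margins: 4422 − 60 = 4362 px.
21c + 20·6 = 4362 → 21c = 4242 → c = 202 px.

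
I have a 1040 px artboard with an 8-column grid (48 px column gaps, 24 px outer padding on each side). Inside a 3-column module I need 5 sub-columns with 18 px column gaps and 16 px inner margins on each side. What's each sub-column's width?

Subtract both margins: 1040 − 2·24 = 992 px.
992 − 7·48 = 656; ÷8 gives c = 82 px.
3 columns plus 2 column gaps: 246 + 96 = 342 px.
Inner content = 342 − 2·16 = 310 px.
Subtracting 4 column gaps of 18 leaves 238 for 5 columns, so d = 47.6 px.

47.6 px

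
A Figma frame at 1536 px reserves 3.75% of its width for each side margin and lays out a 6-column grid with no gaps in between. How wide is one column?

1536 × (1 − 2·3.75%) = 1536 × 92.5% = 1420.8 px for the columns.
6c = 1420.8 → c = 236.8 px.

236.8 px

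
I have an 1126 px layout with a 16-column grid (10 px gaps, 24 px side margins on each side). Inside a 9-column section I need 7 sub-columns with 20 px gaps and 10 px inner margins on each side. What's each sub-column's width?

Outer content = 1126 − 2·24 = 1078 px.
1078 − 15·10 = 928; ÷16 gives c = 58 px.
9-column span = 9·58 + 8·10 = 602 px.
Inner content = 602 − 2·10 = 582 px.
Subtracting 6 gaps of 20 leaves 462 for 7 columns, so d = 66 px.

66 px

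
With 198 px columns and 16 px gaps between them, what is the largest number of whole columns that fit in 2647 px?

12 columns

Each extra column adds 198 + 16 = 214 px.
(2647 + 16) / 214 = 12.44, so 12 columns fit.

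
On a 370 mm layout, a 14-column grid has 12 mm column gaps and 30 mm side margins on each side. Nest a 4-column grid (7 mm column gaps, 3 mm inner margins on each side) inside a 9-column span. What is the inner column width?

42 mm

Take off 60 mm of margins, leaving 310 mm.
14 columns + 13 column gaps: 14c + 13·12 = 310.
14c = 310 − 156 = 154, so c = 11 mm.
9-column span = 9·11 + 8·12 = 195 mm.
Inner content = 195 − 2·3 = 189 mm.
189 − 3·7 = 168; ÷4 gives d = 42 mm.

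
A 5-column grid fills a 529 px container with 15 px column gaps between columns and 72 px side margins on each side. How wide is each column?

Take off 144 px of margins, leaving 385 px.
5 columns + 4 column gaps: 5c + 4·15 = 385.
5c = 385 − 60 = 325, so c = 65 px.

65 px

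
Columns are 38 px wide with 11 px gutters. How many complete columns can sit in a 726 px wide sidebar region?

Each extra column adds 38 + 11 = 49 px.
(726 + 11) / 49 = 15.04, so 15 columns fit.

15 columns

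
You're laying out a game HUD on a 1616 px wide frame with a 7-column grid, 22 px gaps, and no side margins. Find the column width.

212 px

Subtracting 6 gaps of 22 leaves 1484 for 7 columns, so c = 212 px.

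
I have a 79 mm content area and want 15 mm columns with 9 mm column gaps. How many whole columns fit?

3 columns

k columns need k·15 + (k−1)·9 = k·24 − 9.
k·24 − 9 ≤ 79 → k ≤ 88 / 24 ≈ 3.67, so k = 3.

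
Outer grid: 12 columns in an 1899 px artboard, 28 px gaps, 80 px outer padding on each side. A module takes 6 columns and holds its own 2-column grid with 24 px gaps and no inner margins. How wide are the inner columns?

415.75 px

Outer content = 1899 − 2·80 = 1739 px.
1739 − 11·28 = 1431; ÷12 gives c = 119.25 px.
6 columns plus 5 gaps: 715.5 + 140 = 855.5 px.
2d + 1·24 = 855.5 → 2d = 831.5 → d = 415.75 px.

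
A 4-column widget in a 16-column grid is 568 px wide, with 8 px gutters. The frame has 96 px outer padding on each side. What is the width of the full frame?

4c + 3·8 = 568 → 4c = 544 → c = 136 px.
Adding margins, columns and gutters: 192 + 2176 + 120 = 2488 px.

2488 px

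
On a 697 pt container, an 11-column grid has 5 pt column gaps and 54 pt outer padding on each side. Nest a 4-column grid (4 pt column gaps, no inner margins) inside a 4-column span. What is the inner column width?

49.75 pt

Take off 108 pt of margins, leaving 589 pt.
589 − 10·5 = 539; ÷11 gives c = 49 pt.
Span of 4: 4·49 + 3·5 = 196 + 15 = 211 pt.
4 columns + 3 column gaps: 4d + 3·4 = 211.
4d = 211 − 12 = 199, so d = 49.75 pt.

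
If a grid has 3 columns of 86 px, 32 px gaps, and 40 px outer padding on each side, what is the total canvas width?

Canvas = 2·40 + 3·86 + 2·32 = 80 + 258 + 64 = 402 px.

402 px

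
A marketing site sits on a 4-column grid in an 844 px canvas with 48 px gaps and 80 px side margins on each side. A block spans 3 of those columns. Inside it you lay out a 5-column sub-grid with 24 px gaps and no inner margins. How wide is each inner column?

81 px

Inside the margins: 844 − 160 = 684 px.
Subtracting 3 gaps of 48 leaves 540 for 4 columns, so c = 135 px.
Span of 3: 3·135 + 2·48 = 405 + 96 = 501 px.
Subtracting 4 gaps of 24 leaves 405 for 5 columns, so d = 81 px.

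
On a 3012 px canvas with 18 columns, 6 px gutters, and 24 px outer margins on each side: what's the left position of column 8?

Content = 3012 − 2·24 = 2964 px.
2964 − 17·6 = 2862; ÷18 gives c = 159 px.
Each column+gutter stride is 165 px; 7 of them past the 24 px margin is 24 + 1155 = 1179 px.

1179 px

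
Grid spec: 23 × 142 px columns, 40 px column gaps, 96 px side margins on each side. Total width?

4338 px

Total width: 2·96 + 23·142 + 22·40 = 4338 px.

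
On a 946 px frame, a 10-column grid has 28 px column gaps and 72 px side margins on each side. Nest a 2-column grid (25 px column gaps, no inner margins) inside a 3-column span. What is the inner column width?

98 px

Inside the margins: 946 − 144 = 802 px.
802 − 9·28 = 550; ÷10 gives c = 55 px.
3 columns plus 2 column gaps: 165 + 56 = 221 px.
Subtracting 1 column gap of 25 leaves 196 for 2 columns, so d = 98 px.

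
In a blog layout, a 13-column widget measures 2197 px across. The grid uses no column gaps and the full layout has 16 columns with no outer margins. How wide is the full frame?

2704 px

With no column gaps, each column is 2197/13 = 169 px.
Summing: 2704 = 2704 px.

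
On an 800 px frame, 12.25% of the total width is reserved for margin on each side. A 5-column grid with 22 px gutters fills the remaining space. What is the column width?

Margins: 12.25% × 800 = 98 px each, so content = 800 − 196 = 604 px.
604 − 4·22 = 516; ÷5 gives c = 103.2 px.

103.2 px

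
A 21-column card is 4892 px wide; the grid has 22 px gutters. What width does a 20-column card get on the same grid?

4658 px

Subtracting 20 gutters of 22 leaves 4452 for 21 columns, so c = 212 px.
Span of 20: 20·212 + 19·22 = 4240 + 418 = 4658 px.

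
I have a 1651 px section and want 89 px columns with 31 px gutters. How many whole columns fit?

14 columns

14 columns: 14·89 + 13·31 = 1649 px ≤ 1651.
15 columns: 1769 px > 1651. So 14.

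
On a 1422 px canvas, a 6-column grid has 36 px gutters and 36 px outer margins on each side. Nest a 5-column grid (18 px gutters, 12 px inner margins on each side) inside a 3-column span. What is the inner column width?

112.2 px

Outer content = 1422 − 2·36 = 1350 px.
1350 − 5·36 = 1170; ÷6 gives c = 195 px.
Span of 3: 3·195 + 2·36 = 585 + 72 = 657 px.
Inner content = 657 − 2·12 = 633 px.
Subtracting 4 gutters of 18 leaves 561 for 5 columns, so d = 112.2 px.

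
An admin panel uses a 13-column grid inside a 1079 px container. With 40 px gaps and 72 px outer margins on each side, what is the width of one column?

35 px

Take off 144 px of margins, leaving 935 px.
13 columns + 12 gaps: 13c + 12·40 = 935.
13c = 935 − 480 = 455, so c = 35 px.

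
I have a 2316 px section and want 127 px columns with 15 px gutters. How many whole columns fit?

16 columns

Each extra column adds 127 + 15 = 142 px.
(2316 + 15) / 142 = 16.42, so 16 columns fit.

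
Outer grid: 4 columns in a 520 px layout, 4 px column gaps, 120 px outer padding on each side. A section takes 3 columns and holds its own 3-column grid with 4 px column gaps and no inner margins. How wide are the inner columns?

Inside the margins: 520 − 240 = 280 px.
280 − 3·4 = 268; ÷4 gives c = 67 px.
3 columns plus 2 column gaps: 201 + 8 = 209 px.
3d + 2·4 = 209 → 3d = 201 → d = 67 px.

67 px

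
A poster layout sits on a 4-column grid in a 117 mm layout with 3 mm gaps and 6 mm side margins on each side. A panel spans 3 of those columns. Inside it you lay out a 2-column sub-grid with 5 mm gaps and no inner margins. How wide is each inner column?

Subtract both margins: 117 − 2·6 = 105 mm.
4 columns + 3 gaps: 4c + 3·3 = 105.
4c = 105 − 9 = 96, so c = 24 mm.
3 columns plus 2 gaps: 72 + 6 = 78 mm.
Subtracting 1 gap of 5 leaves 73 for 2 columns, so d = 36.5 mm.

36.5 mm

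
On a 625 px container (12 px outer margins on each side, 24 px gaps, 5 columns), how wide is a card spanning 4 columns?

476 px

Take off 24 px of margins, leaving 601 px.
5 columns + 4 gaps: 5c + 4·24 = 601.
5c = 601 − 96 = 505, so c = 101 px.
4 columns plus 3 gaps: 404 + 72 = 476 px.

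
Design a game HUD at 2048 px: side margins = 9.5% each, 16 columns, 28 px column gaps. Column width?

Each margin = 9.5% of 2048 = 194.56 px; content = 2048 − 2·194.56 = 1658.88 px.
1658.88 − 15·28 = 1238.88; ÷16 gives c = 77.43 px.

77.43 px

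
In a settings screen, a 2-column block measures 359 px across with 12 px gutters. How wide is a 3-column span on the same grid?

544.5 px

2c + 1·12 = 359 → 2c = 347 → c = 173.5 px.
Span of 3: 3·173.5 + 2·12 = 520.5 + 24 = 544.5 px.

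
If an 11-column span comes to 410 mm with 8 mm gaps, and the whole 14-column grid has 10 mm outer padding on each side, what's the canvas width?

544 mm

410 − 10·8 = 330; ÷11 gives c = 30 mm.
Total width: 2·10 + 14·30 + 13·8 = 544 mm.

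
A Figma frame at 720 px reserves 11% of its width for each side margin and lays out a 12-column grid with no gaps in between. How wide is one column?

Margins: 11% × 720 = 79.2 px each, so content = 720 − 158.4 = 561.6 px.
With no gaps, each column is 561.6/12 = 46.8 px.

46.8 px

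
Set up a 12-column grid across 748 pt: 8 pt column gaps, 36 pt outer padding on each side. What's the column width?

Take off 72 pt of margins, leaving 676 pt.
12c + 11·8 = 676 → 12c = 588 → c = 49 pt.

49 pt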